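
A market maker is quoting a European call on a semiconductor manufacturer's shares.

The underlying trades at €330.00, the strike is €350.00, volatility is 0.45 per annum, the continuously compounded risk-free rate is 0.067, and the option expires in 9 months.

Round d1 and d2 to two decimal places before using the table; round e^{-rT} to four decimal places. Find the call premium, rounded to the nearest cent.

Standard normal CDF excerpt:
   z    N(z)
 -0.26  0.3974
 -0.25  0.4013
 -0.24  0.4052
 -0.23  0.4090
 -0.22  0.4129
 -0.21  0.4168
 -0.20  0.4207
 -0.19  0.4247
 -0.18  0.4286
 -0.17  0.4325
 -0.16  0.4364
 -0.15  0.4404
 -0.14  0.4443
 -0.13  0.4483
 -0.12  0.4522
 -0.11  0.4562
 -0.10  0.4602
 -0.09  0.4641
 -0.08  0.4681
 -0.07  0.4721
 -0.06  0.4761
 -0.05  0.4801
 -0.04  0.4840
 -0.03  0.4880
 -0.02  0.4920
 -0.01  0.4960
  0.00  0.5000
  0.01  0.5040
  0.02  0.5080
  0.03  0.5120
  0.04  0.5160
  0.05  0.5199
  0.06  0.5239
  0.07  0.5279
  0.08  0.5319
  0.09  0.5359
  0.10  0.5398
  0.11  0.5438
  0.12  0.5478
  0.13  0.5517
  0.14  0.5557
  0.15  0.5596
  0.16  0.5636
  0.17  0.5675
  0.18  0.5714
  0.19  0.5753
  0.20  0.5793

€49.84

σ√T = 0.45 × 0.8660 = 0.3897
d₁ = [ln(330/350) + (0.067 + 0.45²/2)·0.75] / 0.3897 = [-0.0588 + 0.1262] / 0.3897 = 0.1728 → 0.17
d₂ = d₁ − σ√T = 0.1728 − 0.3897 = -0.2169 → -0.22
exp(−rT) = exp(−0.067·0.75) = 0.9510
N(d₁) = N(0.17) = 0.5675;  N(d₂) = N(-0.22) = 0.4129
C = 330·0.5675 − 350·0.9510·0.4129 = 187.2750 − 137.4338 = 49.8412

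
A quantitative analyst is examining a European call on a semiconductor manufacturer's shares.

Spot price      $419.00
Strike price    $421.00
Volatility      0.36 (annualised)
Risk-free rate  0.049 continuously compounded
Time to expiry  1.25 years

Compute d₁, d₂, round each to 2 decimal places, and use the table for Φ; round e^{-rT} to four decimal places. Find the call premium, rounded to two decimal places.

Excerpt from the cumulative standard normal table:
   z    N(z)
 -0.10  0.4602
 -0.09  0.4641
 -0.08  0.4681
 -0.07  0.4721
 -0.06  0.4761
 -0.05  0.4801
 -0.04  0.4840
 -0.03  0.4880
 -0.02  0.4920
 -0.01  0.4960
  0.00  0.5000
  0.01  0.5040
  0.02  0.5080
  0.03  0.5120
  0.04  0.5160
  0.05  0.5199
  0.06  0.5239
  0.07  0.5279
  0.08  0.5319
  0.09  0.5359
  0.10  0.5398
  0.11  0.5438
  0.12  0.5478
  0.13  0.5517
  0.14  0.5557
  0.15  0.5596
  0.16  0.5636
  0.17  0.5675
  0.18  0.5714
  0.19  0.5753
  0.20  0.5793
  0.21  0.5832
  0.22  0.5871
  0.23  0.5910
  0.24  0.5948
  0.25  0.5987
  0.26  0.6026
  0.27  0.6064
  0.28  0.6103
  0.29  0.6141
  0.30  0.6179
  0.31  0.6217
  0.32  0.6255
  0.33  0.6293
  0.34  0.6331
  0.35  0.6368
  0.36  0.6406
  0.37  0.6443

$76.74

σ√T = 0.36 × 1.1180 = 0.4025
d₁ = [ln(419/421) + (0.049 + ½·0.36²)·1.25] / (σ√T) = (-0.0048 + 0.1422) / 0.4025 = 0.3416 ⇒ 0.34
d₂ = 0.3416 − 0.4025 = -0.0609 ⇒ -0.06
exp(−rT) = exp(−0.049·1.25) = 0.9406
N(d₁) = N(0.34) = 0.6331;  N(d₂) = N(-0.06) = 0.4761
C = 419·0.6331 − 421·0.9406·0.4761 = 265.2689 − 188.5321 = 76.7368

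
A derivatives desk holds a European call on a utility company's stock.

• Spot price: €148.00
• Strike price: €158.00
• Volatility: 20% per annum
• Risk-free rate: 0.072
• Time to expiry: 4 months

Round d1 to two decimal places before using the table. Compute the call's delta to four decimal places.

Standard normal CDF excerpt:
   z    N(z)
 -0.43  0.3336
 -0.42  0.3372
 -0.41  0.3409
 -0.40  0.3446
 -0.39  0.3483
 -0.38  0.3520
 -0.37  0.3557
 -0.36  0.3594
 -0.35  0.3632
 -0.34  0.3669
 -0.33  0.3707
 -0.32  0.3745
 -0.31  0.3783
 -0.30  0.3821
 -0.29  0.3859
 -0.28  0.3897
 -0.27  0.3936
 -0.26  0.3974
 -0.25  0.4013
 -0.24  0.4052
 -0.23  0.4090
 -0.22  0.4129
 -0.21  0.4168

0.3821

σ√T = 0.2 × 0.5774 = 0.1155
ln(S/K) + (r + σ²/2)T = ln(148/158) + (0.072 + 0.2²/2)·0.3333 = -0.0654 + 0.0307 = -0.0347
d₁ = -0.0347 / 0.1155 = -0.3007 ≈ -0.30
N(d₁) = N(-0.30) = 0.3821
Δ_call = N(d₁) = 0.3821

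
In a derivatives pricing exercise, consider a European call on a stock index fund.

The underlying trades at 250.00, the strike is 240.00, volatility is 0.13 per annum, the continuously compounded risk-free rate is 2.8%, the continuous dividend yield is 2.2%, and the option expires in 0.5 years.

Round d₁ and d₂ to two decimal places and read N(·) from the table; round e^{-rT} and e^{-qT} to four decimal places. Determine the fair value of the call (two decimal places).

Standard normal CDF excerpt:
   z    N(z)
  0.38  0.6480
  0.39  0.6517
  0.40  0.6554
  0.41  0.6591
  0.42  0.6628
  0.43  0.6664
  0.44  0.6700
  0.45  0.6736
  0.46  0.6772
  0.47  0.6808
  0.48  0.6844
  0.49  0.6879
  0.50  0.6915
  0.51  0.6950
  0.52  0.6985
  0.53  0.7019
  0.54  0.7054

15.01

σ√T = 0.13 × 0.7071 = 0.0919
d₁ = [ln(250/240) + (0.028 − 0.022 + ½·0.13²)·0.5] / (σ√T) = (0.0408 + 0.0072) / 0.0919 = 0.5227 which rounds to 0.52
d₂ = 0.5227 − 0.0919 = 0.4308 which rounds to 0.43
e^(−qT) = e^(−0.022·0.5) = 0.9891;  e^(−rT) = e^(−0.028·0.5) = 0.9861
N(d₁) = N(0.52) = 0.6985;  N(d₂) = N(0.43) = 0.6664
C = 250·0.9891·0.6985 − 240·0.9861·0.6664 = 172.7216 − 157.7129 = 15.0087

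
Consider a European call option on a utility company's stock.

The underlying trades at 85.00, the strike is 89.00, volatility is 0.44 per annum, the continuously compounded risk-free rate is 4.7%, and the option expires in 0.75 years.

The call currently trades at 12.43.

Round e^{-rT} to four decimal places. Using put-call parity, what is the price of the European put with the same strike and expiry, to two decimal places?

e^(−rT) = e^(−0.047·0.75) = 0.9654
Put-call parity: C − P = S − K·e^(−rT) = 85 − 89·0.9654 = 85 − 85.9206 = -0.9206
P = C − (C − P) = 12.43 − (-0.9206) = 13.3506

13.35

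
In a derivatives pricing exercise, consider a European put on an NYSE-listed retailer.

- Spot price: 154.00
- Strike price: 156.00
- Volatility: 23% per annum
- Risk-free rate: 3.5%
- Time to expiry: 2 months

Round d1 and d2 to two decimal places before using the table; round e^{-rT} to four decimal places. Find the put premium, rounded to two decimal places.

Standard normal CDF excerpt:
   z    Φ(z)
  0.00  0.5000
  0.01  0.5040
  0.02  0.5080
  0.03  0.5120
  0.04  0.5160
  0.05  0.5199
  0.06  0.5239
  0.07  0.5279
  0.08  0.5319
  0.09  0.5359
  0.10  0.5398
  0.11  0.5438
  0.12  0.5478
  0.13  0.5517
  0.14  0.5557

6.11

T = 0.1667;  σ√T = 0.0939
d₁ = [ln(154/156) + (0.035 + 0.23²/2)·0.1667] / 0.0939 = [-0.0129 + 0.0102] / 0.0939 = -0.0283 ≈ -0.03
d₂ = d₁ − σ√T = -0.0283 − 0.0939 = -0.1222 ≈ -0.12
exp(−rT) = exp(−0.035·0.1667) = 0.9942
N(−d₂) = N(0.12) = 0.5478;  N(−d₁) = N(0.03) = 0.5120
P = 156·0.9942·0.5478 − 154·0.5120 = 84.9612 − 78.8480 = 6.1132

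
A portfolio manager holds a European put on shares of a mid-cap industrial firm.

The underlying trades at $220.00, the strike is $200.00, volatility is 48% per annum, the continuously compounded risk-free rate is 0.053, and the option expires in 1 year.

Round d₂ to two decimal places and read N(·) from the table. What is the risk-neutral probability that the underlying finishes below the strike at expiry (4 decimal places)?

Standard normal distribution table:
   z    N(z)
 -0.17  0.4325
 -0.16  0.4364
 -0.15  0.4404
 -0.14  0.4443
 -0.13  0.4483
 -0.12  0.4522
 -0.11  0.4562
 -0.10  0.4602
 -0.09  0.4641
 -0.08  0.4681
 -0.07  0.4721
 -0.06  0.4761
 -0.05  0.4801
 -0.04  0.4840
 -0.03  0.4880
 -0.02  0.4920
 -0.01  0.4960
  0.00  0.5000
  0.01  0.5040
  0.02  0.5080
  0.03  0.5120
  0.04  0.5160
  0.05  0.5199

0.4721

σ√T = 0.48·√1 = 0.4800
d₁ = [ln(220/200) + (0.053 + 0.48²/2)·1] / 0.4800 = [0.0953 + 0.1682] / 0.4800 = 0.5490 ≈ 0.55
d₂ = d₁ − σ√T = 0.5490 − 0.4800 = 0.0690 ≈ 0.07
Pr(exercise) under Q = N(−d₂) = N(-0.07) = 0.4721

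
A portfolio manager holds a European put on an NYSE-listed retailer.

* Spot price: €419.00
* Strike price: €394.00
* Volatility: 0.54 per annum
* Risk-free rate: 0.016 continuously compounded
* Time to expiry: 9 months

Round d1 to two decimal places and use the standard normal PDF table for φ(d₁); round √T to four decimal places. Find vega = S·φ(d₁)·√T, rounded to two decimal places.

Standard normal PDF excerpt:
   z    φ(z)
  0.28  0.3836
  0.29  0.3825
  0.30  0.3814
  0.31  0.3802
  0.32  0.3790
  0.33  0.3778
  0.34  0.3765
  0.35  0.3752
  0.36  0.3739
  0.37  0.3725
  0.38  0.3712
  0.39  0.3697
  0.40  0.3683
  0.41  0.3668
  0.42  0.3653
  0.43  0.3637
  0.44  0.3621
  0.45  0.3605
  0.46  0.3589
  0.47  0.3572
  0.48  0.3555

σ√T = 0.54·√0.75 = 0.4677
ln(S/K) + (r + σ²/2)T = ln(419/394) + (0.016 + 0.54²/2)·0.75 = 0.0615 + 0.1213 = 0.1829
d₁ = 0.1829 / 0.4677 = 0.3910 which rounds to 0.39
√T = √0.75 = 0.8660
φ(d₁) = φ(0.39) = 0.3697
vega = S·φ(d₁)·√T = 419·0.3697·0.8660 = 134.1471
(The call has the same vega.)

134.15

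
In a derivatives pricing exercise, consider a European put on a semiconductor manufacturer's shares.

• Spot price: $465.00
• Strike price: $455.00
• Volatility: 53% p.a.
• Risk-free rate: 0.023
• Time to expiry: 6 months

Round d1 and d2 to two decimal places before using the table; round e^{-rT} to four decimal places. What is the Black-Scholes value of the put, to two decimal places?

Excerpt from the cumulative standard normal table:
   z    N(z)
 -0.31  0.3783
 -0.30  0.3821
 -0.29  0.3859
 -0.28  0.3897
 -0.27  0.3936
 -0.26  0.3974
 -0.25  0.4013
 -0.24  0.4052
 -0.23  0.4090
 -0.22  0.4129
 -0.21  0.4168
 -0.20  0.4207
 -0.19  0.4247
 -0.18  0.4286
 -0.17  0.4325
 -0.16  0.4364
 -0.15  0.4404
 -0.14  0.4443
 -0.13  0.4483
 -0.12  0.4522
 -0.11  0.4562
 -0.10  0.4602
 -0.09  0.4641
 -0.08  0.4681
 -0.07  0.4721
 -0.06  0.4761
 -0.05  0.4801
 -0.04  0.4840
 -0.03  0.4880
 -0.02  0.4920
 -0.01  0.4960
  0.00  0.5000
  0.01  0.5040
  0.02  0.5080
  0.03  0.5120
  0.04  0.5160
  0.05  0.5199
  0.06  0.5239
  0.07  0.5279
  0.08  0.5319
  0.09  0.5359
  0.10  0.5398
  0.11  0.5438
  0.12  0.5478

T = 0.5;  σ√T = 0.3748
d₁ = [ln(465/455) + (0.023 + 0.53²/2)·0.5] / 0.3748 = [0.0217 + 0.0817] / 0.3748 = 0.2761 which rounds to 0.28
d₂ = d₁ − σ√T = 0.2761 − 0.3748 = -0.0987 which rounds to -0.10
exp(−rT) = exp(−0.023·0.5) = 0.9886
N(−d₂) = N(0.10) = 0.5398;  N(−d₁) = N(-0.28) = 0.3897
P = 455·0.9886·0.5398 − 465·0.3897 = 242.8091 − 181.2105 = 61.5986

$61.60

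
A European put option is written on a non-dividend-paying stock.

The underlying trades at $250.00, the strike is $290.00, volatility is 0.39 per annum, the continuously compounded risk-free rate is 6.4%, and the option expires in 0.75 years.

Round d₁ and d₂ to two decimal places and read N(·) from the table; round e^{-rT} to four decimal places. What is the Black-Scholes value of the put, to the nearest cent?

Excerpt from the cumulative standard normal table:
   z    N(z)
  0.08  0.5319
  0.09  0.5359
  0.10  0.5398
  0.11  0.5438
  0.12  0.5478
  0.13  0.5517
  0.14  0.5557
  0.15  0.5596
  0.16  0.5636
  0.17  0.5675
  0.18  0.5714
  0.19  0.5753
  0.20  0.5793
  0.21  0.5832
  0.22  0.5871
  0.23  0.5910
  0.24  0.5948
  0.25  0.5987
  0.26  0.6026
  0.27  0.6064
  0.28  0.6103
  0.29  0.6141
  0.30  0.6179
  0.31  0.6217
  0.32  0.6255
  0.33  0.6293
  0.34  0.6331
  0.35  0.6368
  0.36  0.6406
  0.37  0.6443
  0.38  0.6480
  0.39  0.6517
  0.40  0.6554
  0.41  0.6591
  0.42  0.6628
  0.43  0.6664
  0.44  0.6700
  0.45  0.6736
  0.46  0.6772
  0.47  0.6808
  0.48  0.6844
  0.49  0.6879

$50.25

σ√T = 0.39·√0.75 = 0.3377
d₁ = [ln(250/290) + (0.064 + 0.39²/2)·0.75] / 0.3377 = [-0.1484 + 0.1050] / 0.3377 = -0.1284 which rounds to -0.13
d₂ = d₁ − σ√T = -0.1284 − 0.3377 = -0.4662 which rounds to -0.47
exp(−rT) = exp(−0.064·0.75) = 0.9531
P = 290·0.9531·N(0.47) − 250·N(0.13) = 290·0.9531·0.6808 − 250·0.5517 = 188.1724 − 137.9250 = 50.2474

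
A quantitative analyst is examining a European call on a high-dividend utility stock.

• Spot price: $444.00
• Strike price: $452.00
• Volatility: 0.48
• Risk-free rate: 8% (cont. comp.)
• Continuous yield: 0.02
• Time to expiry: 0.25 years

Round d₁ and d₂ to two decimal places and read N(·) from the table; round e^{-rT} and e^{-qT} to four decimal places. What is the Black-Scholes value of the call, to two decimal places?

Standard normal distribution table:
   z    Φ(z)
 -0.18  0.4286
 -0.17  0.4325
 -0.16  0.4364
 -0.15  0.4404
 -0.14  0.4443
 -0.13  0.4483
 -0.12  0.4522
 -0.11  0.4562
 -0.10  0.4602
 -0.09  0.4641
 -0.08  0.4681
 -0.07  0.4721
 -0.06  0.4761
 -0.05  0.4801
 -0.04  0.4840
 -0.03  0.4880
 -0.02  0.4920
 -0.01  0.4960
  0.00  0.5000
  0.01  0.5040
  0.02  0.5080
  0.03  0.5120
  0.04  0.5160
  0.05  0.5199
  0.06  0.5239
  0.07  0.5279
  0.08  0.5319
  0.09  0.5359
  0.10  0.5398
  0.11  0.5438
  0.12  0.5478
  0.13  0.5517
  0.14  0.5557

σ√T = 0.48·√0.25 = 0.2400
d₁ = [ln(444/452) + (0.08 − 0.02 + ½·0.48²)·0.25] / (σ√T) = (-0.0179 + 0.0438) / 0.2400 = 0.1081 ≈ 0.11
d₂ = 0.1081 − 0.2400 = -0.1319 ≈ -0.13
exp(−qT) = exp(−0.02·0.25) = 0.9950;  exp(−rT) = exp(−0.08·0.25) = 0.9802
N(d₁) = N(0.11) = 0.5438;  N(d₂) = N(-0.13) = 0.4483
C = 444·0.9950·0.5438 − 452·0.9802·0.4483 = 240.2400 − 198.6195 = 41.6205

$41.62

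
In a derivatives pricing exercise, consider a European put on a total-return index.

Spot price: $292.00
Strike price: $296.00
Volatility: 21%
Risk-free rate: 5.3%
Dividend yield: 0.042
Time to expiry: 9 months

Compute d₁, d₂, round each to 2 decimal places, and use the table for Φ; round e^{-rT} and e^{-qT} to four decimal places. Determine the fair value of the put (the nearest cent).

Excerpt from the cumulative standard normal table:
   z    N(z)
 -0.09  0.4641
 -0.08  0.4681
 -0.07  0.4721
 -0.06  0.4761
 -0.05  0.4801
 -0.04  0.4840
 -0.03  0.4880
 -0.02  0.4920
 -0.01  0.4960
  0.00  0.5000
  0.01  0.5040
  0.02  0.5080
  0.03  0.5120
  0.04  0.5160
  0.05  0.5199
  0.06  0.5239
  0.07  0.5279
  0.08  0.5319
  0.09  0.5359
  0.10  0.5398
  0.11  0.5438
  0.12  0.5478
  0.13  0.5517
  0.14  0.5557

T = 0.75;  σ√T = 0.1819
d₁ = [ln(292/296) + (0.053 − 0.042 + 0.21²/2)·0.75] / 0.1819 = [-0.0136 + 0.0248] / 0.1819 = 0.0615 → 0.06
d₂ = d₁ − σ√T = 0.0615 − 0.1819 = -0.1204 → -0.12
e^(−qT) = e^(−0.042·0.75) = 0.9690;  e^(−rT) = e^(−0.053·0.75) = 0.9610
P = 296·0.9610·N(0.12) − 292·0.9690·N(-0.06) = 296·0.9610·0.5478 − 292·0.9690·0.4761 = 155.8250 − 134.7115 = 21.1135

$21.11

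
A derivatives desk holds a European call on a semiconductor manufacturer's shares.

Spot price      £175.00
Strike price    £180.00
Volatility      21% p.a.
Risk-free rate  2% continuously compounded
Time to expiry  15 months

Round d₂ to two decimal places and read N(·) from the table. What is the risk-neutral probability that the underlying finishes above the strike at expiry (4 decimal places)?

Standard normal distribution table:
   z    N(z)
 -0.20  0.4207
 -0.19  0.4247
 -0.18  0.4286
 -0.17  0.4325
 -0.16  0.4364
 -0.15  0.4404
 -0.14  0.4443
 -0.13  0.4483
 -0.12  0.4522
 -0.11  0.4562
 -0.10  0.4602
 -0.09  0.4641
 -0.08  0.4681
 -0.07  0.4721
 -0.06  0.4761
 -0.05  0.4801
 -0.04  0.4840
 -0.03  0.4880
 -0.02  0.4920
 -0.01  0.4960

0.4483

T = 1.25;  σ√T = 0.2348
ln(S/K) + (r + σ²/2)T = ln(175/180) + (0.02 + 0.21²/2)·1.25 = -0.0282 + 0.0526 = 0.0244
d₁ = 0.0244 / 0.2348 = 0.1039 ⇒ 0.10
d₂ = d₁ − σ√T = 0.1039 − 0.2348 = -0.1309 ⇒ -0.13
Pr(exercise) under Q = N(d₂) = 0.4483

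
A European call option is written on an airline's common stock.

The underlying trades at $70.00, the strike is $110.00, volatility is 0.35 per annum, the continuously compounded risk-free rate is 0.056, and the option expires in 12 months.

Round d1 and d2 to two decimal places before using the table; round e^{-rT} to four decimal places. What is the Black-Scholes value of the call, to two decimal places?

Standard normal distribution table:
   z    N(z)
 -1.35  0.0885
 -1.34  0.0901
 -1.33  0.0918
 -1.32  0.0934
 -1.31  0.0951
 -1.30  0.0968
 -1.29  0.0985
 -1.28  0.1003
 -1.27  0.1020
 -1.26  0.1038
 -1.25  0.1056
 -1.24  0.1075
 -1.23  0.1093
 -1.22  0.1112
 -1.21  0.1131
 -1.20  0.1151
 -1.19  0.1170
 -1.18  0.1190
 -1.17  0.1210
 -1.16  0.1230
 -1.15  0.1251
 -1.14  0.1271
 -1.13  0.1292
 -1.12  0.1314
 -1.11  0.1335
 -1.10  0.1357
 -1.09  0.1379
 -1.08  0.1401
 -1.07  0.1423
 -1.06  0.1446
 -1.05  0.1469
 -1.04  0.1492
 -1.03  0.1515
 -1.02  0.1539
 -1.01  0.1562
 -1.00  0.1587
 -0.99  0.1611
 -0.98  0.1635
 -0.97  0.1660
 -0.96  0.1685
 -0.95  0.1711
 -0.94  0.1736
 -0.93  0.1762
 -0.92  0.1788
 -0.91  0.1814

$1.90

T = 1;  σ√T = 0.3500
d₁ = [ln(70/110) + (0.056 + 0.35²/2)·1] / 0.3500 = [-0.4520 + 0.1172] / 0.3500 = -0.9564 ≈ -0.96
d₂ = d₁ − σ√T = -0.9564 − 0.3500 = -1.3064 ≈ -1.31
exp(−rT) = exp(−0.056·1) = 0.9455
N(d₁) = N(-0.96) = 0.1685;  N(d₂) = N(-1.31) = 0.0951
C = 70·0.1685 − 110·0.9455·0.0951 = 11.7950 − 9.8909 = 1.9041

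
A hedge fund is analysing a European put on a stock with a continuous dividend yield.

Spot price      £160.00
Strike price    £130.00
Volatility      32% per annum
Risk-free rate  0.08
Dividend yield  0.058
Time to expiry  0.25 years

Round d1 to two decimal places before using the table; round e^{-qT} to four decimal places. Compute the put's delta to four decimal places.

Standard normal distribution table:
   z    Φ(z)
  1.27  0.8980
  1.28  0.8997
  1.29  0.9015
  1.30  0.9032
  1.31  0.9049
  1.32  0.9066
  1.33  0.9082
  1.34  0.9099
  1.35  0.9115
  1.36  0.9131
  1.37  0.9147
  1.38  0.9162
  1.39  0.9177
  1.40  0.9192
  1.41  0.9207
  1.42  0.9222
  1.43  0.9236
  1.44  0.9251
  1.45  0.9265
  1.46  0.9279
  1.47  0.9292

T = 0.25;  σ√T = 0.1600
d₁ = [ln(160/130) + (0.08 − 0.058 + ½·0.32²)·0.25] / (σ√T) = (0.2076 + 0.0183) / 0.1600 = 1.4121 which rounds to 1.41
N(d₁) = N(1.41) = 0.9207
Δ_put = e^(−qT)·(N(d₁) − 1) = 0.9856·(0.9207 − 1) = -0.0782

-0.0782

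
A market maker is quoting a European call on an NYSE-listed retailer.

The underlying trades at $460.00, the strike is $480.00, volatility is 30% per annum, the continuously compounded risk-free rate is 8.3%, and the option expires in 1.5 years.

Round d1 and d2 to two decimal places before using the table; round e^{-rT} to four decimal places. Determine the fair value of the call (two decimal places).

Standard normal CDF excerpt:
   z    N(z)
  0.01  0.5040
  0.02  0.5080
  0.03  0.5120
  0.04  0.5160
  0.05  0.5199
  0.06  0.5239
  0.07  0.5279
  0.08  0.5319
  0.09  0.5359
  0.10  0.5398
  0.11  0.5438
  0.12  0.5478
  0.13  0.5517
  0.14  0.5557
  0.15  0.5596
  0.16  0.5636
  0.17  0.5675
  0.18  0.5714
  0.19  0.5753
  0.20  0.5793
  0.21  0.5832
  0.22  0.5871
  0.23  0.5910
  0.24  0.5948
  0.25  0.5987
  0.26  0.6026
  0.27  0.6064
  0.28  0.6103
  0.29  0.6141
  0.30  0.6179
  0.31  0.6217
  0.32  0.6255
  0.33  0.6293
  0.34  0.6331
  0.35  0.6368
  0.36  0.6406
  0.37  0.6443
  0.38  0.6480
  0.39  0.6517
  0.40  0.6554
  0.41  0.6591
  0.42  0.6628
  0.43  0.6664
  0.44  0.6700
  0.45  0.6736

σ√T = 0.3 × 1.2247 = 0.3674
d₁ = [ln(460/480) + (0.083 + 0.3²/2)·1.5] / 0.3674 = [-0.0426 + 0.1920] / 0.3674 = 0.4067 → 0.41
d₂ = d₁ − σ√T = 0.4067 − 0.3674 = 0.0393 → 0.04
e^(−rT) = e^(−0.083·1.5) = 0.8829
N(d₁) = N(0.41) = 0.6591;  N(d₂) = N(0.04) = 0.5160
C = 460·0.6591 − 480·0.8829·0.5160 = 303.1860 − 218.6767 = 84.5093

$84.51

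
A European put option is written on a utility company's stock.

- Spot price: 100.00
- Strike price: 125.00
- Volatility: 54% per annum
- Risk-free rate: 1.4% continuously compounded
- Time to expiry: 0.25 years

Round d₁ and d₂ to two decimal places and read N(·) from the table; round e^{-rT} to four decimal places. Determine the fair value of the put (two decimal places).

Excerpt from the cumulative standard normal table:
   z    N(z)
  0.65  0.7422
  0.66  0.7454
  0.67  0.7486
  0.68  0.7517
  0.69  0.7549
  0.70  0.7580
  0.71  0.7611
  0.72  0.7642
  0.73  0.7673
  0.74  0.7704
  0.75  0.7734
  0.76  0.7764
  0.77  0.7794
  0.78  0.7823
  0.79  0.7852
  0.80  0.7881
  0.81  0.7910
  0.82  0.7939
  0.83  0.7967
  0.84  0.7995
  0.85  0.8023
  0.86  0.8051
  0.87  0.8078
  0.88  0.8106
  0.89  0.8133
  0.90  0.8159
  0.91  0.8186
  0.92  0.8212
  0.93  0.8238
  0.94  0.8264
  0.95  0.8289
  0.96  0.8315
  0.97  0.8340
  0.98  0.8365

28.08

σ√T = 0.54 × 0.5000 = 0.2700
ln(S/K) + (r + σ²/2)T = ln(100/125) + (0.014 + 0.54²/2)·0.25 = -0.2231 + 0.0400 = -0.1832
d₁ = -0.1832 / 0.2700 = -0.6785 ⇒ -0.68
d₂ = d₁ − σ√T = -0.6785 − 0.2700 = -0.9485 ⇒ -0.95
exp(−rT) = exp(−0.014·0.25) = 0.9965
N(−d₂) = N(0.95) = 0.8289;  N(−d₁) = N(0.68) = 0.7517
P = 125·0.9965·0.8289 − 100·0.7517 = 103.2499 − 75.1700 = 28.0799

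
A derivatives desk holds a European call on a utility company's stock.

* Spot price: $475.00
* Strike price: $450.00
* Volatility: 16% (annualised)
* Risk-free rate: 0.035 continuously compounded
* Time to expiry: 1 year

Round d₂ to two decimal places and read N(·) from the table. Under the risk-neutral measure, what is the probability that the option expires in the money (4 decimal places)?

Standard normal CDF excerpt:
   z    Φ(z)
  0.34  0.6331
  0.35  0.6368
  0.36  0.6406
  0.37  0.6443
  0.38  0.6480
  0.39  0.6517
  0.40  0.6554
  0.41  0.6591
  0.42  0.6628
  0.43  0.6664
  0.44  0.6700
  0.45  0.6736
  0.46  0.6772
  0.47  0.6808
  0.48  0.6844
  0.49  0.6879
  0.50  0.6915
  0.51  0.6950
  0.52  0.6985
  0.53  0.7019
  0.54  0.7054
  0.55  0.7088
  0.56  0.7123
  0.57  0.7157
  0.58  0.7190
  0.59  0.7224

σ√T = 0.16·√1 = 0.1600
d₁ = [ln(475/450) + (0.035 + 0.16²/2)·1] / 0.1600 = [0.0541 + 0.0478] / 0.1600 = 0.6367 ⇒ 0.64
d₂ = d₁ − σ√T = 0.6367 − 0.1600 = 0.4767 ⇒ 0.48
Pr(exercise) under Q = N(d₂) = 0.6844

0.6844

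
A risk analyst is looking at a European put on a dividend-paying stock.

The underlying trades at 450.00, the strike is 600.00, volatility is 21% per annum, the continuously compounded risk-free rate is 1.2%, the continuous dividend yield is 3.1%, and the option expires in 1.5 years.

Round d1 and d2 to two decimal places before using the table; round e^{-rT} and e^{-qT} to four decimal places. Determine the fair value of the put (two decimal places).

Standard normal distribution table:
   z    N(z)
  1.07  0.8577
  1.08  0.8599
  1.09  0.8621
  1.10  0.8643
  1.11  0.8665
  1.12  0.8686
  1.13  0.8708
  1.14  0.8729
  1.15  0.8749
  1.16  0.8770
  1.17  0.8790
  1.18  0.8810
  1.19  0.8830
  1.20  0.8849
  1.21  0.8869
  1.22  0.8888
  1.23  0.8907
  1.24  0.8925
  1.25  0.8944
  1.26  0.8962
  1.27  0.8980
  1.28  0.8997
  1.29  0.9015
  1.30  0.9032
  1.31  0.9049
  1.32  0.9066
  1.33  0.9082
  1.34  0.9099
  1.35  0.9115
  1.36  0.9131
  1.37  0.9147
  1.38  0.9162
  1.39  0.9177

σ√T = 0.21 × 1.2247 = 0.2572
ln(S/K) + (r − q + σ²/2)T = ln(450/600) + (0.012 − 0.031 + 0.21²/2)·1.5 = -0.2877 + 0.0046 = -0.2831
d₁ = -0.2831 / 0.2572 = -1.1007 which rounds to -1.10
d₂ = d₁ − σ√T = -1.1007 − 0.2572 = -1.3579 which rounds to -1.36
exp(−qT) = exp(−0.031·1.5) = 0.9546;  exp(−rT) = exp(−0.012·1.5) = 0.9822
N(−d₂) = N(1.36) = 0.9131;  N(−d₁) = N(1.10) = 0.8643
P = 600·0.9822·0.9131 − 450·0.9546·0.8643 = 538.1081 − 371.2774 = 166.8307

166.83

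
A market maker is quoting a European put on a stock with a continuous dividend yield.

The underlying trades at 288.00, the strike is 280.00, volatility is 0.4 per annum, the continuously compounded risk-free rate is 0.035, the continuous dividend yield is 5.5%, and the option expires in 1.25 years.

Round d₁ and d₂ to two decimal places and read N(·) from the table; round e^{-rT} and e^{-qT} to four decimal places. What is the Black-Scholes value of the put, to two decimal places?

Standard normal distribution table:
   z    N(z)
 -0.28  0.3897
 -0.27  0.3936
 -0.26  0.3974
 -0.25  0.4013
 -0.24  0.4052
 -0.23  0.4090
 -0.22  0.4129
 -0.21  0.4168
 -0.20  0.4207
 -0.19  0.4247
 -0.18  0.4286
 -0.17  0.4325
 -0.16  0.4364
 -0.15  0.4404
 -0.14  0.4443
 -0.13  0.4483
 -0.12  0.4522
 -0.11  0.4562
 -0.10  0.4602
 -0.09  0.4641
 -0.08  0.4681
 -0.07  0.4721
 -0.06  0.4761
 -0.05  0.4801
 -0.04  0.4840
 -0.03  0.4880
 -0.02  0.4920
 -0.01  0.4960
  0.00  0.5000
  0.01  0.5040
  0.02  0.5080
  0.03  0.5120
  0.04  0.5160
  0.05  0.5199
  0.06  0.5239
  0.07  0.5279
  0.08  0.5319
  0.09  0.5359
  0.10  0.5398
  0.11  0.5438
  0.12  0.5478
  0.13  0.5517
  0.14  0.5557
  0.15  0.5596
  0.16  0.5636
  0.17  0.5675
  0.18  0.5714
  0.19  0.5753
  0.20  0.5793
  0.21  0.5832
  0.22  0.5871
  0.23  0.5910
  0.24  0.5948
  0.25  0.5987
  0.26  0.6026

T = 1.25;  σ√T = 0.4472
ln(S/K) + (r − q + σ²/2)T = ln(288/280) + (0.035 − 0.055 + 0.4²/2)·1.25 = 0.0282 + 0.0750 = 0.1032
d₁ = 0.1032 / 0.4472 = 0.2307 → 0.23
d₂ = d₁ − σ√T = 0.2307 − 0.4472 = -0.2165 → -0.22
exp(−qT) = exp(−0.055·1.25) = 0.9336;  exp(−rT) = exp(−0.035·1.25) = 0.9572
N(−d₂) = N(0.22) = 0.5871;  N(−d₁) = N(-0.23) = 0.4090
P = 280·0.9572·0.5871 − 288·0.9336·0.4090 = 157.3522 − 109.9706 = 47.3816

47.38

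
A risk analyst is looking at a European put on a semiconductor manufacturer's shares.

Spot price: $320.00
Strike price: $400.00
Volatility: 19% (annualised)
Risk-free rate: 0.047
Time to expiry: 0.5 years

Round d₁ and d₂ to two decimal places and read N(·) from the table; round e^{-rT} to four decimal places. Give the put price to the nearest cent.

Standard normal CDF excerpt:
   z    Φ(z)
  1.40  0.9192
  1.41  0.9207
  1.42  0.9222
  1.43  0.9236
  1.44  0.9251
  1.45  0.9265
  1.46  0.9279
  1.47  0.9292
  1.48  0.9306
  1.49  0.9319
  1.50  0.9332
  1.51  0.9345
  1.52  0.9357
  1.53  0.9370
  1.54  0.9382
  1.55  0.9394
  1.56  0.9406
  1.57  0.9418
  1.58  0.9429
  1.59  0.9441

$71.94

σ√T = 0.19 × 0.7071 = 0.1344
d₁ = [ln(320/400) + (0.047 + 0.19²/2)·0.5] / 0.1344 = [-0.2231 + 0.0325] / 0.1344 = -1.4188 ≈ -1.42
d₂ = d₁ − σ√T = -1.4188 − 0.1344 = -1.5532 ≈ -1.55
e^(−rT) = e^(−0.047·0.5) = 0.9768
N(−d₂) = N(1.55) = 0.9394;  N(−d₁) = N(1.42) = 0.9222
P = 400·0.9768·0.9394 − 320·0.9222 = 367.0424 − 295.1040 = 71.9384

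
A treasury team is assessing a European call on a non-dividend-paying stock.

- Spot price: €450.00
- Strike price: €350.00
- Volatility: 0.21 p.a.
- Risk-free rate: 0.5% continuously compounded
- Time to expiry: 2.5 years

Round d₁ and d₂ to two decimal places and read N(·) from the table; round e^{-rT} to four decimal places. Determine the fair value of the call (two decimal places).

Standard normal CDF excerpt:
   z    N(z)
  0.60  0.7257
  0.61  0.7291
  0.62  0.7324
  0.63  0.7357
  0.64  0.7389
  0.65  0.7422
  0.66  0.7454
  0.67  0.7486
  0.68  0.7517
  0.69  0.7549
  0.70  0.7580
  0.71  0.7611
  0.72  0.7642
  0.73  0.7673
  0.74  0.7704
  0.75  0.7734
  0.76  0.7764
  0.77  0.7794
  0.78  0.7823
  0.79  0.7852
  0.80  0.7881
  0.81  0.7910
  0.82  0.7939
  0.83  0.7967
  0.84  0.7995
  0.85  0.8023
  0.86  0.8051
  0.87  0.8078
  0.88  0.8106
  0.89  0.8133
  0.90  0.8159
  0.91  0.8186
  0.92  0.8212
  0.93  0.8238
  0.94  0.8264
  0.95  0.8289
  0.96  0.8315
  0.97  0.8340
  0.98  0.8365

€119.87

σ√T = 0.21·√2.5 = 0.3320
d₁ = [ln(450/350) + (0.005 + 0.21²/2)·2.5] / 0.3320 = [0.2513 + 0.0676] / 0.3320 = 0.9605 ⇒ 0.96
d₂ = d₁ − σ√T = 0.9605 − 0.3320 = 0.6285 ⇒ 0.63
exp(−rT) = exp(−0.005·2.5) = 0.9876
N(d₁) = N(0.96) = 0.8315;  N(d₂) = N(0.63) = 0.7357
C = 450·0.8315 − 350·0.9876·0.7357 = 374.1750 − 254.3021 = 119.8729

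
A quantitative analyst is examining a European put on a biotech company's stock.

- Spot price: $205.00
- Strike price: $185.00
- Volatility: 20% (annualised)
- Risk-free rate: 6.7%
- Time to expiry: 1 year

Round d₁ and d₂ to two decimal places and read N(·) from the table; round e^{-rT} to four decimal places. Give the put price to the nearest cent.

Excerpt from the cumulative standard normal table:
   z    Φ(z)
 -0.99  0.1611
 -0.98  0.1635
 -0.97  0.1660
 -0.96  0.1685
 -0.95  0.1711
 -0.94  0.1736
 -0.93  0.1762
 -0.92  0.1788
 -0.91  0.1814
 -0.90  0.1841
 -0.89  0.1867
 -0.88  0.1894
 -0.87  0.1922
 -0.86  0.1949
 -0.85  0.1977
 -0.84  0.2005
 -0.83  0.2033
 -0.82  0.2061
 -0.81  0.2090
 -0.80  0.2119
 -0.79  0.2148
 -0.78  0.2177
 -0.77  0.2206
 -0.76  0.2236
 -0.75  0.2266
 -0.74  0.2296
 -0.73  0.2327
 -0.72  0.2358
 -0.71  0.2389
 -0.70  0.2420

$4.13

σ√T = 0.2 × 1.0000 = 0.2000
ln(S/K) + (r + σ²/2)T = ln(205/185) + (0.067 + 0.2²/2)·1 = 0.1027 + 0.0870 = 0.1897
d₁ = 0.1897 / 0.2000 = 0.9483 which rounds to 0.95
d₂ = d₁ − σ√T = 0.9483 − 0.2000 = 0.7483 which rounds to 0.75
exp(−rT) = exp(−0.067·1) = 0.9352
N(−d₂) = N(-0.75) = 0.2266;  N(−d₁) = N(-0.95) = 0.1711
P = 185·0.9352·0.2266 − 205·0.1711 = 39.2045 − 35.0755 = 4.1290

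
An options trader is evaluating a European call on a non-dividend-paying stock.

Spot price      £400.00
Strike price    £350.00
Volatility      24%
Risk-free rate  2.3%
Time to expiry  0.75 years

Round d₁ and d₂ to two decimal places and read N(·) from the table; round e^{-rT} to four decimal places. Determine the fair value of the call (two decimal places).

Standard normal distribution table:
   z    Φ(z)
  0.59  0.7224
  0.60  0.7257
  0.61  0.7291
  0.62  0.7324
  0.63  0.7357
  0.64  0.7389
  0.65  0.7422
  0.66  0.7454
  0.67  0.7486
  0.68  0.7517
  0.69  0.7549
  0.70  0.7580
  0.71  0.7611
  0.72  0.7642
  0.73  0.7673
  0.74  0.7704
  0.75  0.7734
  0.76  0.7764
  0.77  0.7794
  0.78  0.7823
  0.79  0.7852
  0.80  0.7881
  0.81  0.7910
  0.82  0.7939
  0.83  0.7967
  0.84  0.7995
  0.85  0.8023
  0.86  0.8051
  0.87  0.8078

T = 0.75;  σ√T = 0.2078
d₁ = [ln(400/350) + (0.023 + 0.24²/2)·0.75] / 0.2078 = [0.1335 + 0.0388] / 0.2078 = 0.8294 which rounds to 0.83
d₂ = d₁ − σ√T = 0.8294 − 0.2078 = 0.6215 which rounds to 0.62
e^(−rT) = e^(−0.023·0.75) = 0.9829
N(d₁) = N(0.83) = 0.7967;  N(d₂) = N(0.62) = 0.7324
C = 400·0.7967 − 350·0.9829·0.7324 = 318.6800 − 251.9566 = 66.7234

£66.72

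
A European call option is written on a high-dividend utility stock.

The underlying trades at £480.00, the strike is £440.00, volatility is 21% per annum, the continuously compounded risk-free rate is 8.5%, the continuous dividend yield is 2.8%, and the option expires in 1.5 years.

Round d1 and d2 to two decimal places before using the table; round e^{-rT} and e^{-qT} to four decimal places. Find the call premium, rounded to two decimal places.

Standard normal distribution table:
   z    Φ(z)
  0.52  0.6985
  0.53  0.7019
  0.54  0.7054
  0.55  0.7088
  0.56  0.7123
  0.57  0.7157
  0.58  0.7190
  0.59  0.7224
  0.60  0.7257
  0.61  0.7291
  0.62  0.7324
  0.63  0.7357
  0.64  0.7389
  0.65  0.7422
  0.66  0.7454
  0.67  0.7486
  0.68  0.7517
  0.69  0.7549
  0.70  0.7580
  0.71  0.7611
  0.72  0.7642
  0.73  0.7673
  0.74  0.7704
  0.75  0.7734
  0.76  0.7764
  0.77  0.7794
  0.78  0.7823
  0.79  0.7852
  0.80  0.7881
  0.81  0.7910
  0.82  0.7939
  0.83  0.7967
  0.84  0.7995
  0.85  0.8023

σ√T = 0.21 × 1.2247 = 0.2572
ln(S/K) + (r − q + σ²/2)T = ln(480/440) + (0.085 − 0.028 + 0.21²/2)·1.5 = 0.0870 + 0.1186 = 0.2056
d₁ = 0.2056 / 0.2572 = 0.7993 ⇒ 0.80
d₂ = d₁ − σ√T = 0.7993 − 0.2572 = 0.5421 ⇒ 0.54
e^(−qT) = e^(−0.028·1.5) = 0.9589;  e^(−rT) = e^(−0.085·1.5) = 0.8803
C = 480·0.9589·N(0.80) − 440·0.8803·N(0.54) = 480·0.9589·0.7881 − 440·0.8803·0.7054 = 362.7404 − 273.2240 = 89.5164

£89.52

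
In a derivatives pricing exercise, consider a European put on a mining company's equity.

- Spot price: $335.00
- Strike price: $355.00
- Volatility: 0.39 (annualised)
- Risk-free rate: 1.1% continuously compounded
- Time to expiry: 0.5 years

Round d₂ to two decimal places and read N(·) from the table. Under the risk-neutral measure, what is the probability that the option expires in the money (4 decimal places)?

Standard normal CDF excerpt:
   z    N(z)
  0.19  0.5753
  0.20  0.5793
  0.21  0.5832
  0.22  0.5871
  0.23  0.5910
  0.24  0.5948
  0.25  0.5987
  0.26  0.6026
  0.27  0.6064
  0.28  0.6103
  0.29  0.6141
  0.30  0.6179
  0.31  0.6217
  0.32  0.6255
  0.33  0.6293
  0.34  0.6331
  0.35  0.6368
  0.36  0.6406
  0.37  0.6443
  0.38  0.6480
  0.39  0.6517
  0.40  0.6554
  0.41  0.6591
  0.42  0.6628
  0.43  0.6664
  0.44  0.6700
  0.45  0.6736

σ√T = 0.39·√0.5 = 0.2758
d₁ = [ln(335/355) + (0.011 + 0.39²/2)·0.5] / 0.2758 = [-0.0580 + 0.0435] / 0.2758 = -0.0524 ⇒ -0.05
d₂ = d₁ − σ√T = -0.0524 − 0.2758 = -0.3282 ⇒ -0.33
Pr(exercise) under Q = N(−d₂) = N(0.33) = 0.6293

0.6293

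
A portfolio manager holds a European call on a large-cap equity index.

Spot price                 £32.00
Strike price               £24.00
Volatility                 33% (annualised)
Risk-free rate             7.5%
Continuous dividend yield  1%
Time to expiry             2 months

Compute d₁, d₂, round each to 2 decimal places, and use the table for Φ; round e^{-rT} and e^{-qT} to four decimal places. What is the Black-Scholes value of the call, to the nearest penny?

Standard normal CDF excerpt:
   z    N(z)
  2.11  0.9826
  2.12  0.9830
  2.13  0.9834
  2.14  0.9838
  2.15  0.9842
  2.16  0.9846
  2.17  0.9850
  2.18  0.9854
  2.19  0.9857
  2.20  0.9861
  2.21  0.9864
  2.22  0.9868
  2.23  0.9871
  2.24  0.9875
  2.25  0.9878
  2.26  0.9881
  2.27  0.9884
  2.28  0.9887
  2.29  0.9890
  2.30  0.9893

£8.26

σ√T = 0.33·√0.1667 = 0.1347
d₁ = [ln(32/24) + (0.075 − 0.01 + ½·0.33²)·0.1667] / (σ√T) = (0.2877 + 0.0199) / 0.1347 = 2.2832 ≈ 2.28
d₂ = 2.2832 − 0.1347 = 2.1484 ≈ 2.15
exp(−qT) = exp(−0.01·0.1667) = 0.9983;  exp(−rT) = exp(−0.075·0.1667) = 0.9876
N(d₁) = N(2.28) = 0.9887;  N(d₂) = N(2.15) = 0.9842
C = 32·0.9983·0.9887 − 24·0.9876·0.9842 = 31.5846 − 23.3279 = 8.2567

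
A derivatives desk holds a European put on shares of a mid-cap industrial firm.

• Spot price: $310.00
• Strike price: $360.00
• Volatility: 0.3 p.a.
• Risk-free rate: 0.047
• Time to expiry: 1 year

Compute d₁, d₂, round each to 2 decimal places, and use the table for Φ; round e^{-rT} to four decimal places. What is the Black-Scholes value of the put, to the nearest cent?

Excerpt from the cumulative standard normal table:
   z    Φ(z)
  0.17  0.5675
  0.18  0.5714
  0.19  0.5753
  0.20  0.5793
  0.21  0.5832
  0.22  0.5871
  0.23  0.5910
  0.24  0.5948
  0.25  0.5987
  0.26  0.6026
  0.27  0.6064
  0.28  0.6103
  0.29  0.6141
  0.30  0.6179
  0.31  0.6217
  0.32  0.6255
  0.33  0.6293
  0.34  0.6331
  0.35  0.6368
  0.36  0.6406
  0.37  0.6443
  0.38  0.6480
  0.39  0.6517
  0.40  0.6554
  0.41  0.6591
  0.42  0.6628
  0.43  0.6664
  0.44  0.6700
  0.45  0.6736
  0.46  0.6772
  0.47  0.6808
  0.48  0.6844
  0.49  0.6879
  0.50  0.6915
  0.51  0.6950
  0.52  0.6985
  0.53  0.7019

$57.93

σ√T = 0.3·√1 = 0.3000
ln(S/K) + (r + σ²/2)T = ln(310/360) + (0.047 + 0.3²/2)·1 = -0.1495 + 0.0920 = -0.0575
d₁ = -0.0575 / 0.3000 = -0.1918 ⇒ -0.19
d₂ = d₁ − σ√T = -0.1918 − 0.3000 = -0.4918 ⇒ -0.49
exp(−rT) = exp(−0.047·1) = 0.9541
P = 360·0.9541·N(0.49) − 310·N(0.19) = 360·0.9541·0.6879 − 310·0.5753 = 236.2771 − 178.3430 = 57.9341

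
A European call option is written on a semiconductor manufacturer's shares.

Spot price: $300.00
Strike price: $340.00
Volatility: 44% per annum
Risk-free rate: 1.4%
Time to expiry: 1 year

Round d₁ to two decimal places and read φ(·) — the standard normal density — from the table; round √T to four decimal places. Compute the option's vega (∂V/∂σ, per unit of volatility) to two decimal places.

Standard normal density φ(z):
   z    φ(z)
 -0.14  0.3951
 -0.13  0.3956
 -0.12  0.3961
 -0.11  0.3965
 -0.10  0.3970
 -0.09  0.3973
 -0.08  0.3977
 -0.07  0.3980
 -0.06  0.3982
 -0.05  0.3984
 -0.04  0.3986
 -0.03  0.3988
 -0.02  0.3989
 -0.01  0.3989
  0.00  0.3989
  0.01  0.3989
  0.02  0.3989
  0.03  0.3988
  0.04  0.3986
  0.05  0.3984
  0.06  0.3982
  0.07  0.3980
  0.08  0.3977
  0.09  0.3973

119.64

σ√T = 0.44·√1 = 0.4400
d₁ = [ln(300/340) + (0.014 + 0.44²/2)·1] / 0.4400 = [-0.1252 + 0.1108] / 0.4400 = -0.0326 ⇒ -0.03
√T = √1 = 1.0000
φ(d₁) = φ(-0.03) = 0.3988
vega = S·φ(d₁)·√T = 300·0.3988·1.0000 = 119.6400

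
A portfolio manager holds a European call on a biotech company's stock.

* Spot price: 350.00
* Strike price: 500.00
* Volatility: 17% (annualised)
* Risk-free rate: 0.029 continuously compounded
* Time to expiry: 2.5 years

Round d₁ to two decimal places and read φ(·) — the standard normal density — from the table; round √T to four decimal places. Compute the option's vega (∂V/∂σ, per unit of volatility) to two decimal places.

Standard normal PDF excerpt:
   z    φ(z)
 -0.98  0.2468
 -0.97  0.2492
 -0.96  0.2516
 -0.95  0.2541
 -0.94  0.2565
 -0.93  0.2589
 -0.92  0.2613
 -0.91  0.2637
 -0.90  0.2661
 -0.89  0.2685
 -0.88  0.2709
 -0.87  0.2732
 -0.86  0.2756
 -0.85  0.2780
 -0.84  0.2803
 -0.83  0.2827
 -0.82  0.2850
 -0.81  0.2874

144.60

T = 2.5;  σ√T = 0.2688
d₁ = [ln(350/500) + (0.029 + 0.17²/2)·2.5] / 0.2688 = [-0.3567 + 0.1086] / 0.2688 = -0.9228 which rounds to -0.92
√T = √2.5 = 1.5811
φ(d₁) = φ(-0.92) = 0.2613
vega = S·φ(d₁)·√T = 350·0.2613·1.5811 = 144.5995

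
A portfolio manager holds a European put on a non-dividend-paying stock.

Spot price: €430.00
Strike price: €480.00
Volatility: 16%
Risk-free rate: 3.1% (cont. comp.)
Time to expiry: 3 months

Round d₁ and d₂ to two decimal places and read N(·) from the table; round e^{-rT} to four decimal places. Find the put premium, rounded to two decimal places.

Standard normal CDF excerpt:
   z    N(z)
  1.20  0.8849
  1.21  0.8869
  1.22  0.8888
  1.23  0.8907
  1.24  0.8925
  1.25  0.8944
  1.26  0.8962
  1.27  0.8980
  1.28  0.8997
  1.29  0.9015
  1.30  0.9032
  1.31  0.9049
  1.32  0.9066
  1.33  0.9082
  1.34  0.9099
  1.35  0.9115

σ√T = 0.16 × 0.5000 = 0.0800
d₁ = [ln(430/480) + (0.031 + 0.16²/2)·0.25] / 0.0800 = [-0.1100 + 0.0109] / 0.0800 = -1.2381 → -1.24
d₂ = d₁ − σ√T = -1.2381 − 0.0800 = -1.3181 → -1.32
e^(−rT) = e^(−0.031·0.25) = 0.9923
P = 480·0.9923·N(1.32) − 430·N(1.24) = 480·0.9923·0.9066 − 430·0.8925 = 431.8172 − 383.7750 = 48.0422

€48.04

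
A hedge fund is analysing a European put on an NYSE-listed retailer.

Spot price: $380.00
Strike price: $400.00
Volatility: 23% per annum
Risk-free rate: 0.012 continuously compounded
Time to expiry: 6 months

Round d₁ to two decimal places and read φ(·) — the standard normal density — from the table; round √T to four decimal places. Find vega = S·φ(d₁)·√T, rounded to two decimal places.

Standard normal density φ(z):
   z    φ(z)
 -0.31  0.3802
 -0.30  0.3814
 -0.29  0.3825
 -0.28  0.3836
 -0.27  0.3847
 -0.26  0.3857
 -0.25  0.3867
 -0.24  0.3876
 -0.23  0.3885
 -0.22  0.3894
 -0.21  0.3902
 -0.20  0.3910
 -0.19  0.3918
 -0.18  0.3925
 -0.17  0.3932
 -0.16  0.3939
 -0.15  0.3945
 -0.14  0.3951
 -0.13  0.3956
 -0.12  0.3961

T = 0.5;  σ√T = 0.1626
d₁ = [ln(380/400) + (0.012 + ½·0.23²)·0.5] / (σ√T) = (-0.0513 + 0.0192) / 0.1626 = -0.1972 ≈ -0.20
√T = √0.5 = 0.7071
φ(d₁) = φ(-0.20) = 0.3910
vega = S·φ(d₁)·√T = 380·0.3910·0.7071 = 105.0609
(The call has the same vega.)

105.06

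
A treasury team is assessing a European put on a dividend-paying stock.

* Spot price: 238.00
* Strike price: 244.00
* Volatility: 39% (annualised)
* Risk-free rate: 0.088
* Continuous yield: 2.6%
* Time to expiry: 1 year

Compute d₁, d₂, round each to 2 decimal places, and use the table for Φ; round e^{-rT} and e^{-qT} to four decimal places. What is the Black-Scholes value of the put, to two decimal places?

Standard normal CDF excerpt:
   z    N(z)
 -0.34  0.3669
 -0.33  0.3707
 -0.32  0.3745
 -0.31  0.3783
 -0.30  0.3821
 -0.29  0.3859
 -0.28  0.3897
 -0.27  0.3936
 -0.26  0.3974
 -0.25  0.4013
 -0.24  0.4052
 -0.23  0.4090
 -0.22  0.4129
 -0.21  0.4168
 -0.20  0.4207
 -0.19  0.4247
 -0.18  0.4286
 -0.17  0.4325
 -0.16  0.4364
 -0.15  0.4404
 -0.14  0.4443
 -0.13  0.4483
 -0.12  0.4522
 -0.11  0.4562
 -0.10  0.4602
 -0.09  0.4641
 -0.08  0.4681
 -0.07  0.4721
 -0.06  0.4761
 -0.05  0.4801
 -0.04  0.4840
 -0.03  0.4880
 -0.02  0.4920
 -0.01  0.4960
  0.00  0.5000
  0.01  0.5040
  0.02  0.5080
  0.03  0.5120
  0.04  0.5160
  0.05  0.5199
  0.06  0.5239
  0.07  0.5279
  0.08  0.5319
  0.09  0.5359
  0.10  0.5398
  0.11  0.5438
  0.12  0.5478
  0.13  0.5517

σ√T = 0.39 × 1.0000 = 0.3900
ln(S/K) + (r − q + σ²/2)T = ln(238/244) + (0.088 − 0.026 + 0.39²/2)·1 = -0.0249 + 0.1381 = 0.1132
d₁ = 0.1132 / 0.3900 = 0.2901 ⇒ 0.29
d₂ = d₁ − σ√T = 0.2901 − 0.3900 = -0.0999 ⇒ -0.10
exp(−qT) = exp(−0.026·1) = 0.9743;  exp(−rT) = exp(−0.088·1) = 0.9158
P = 244·0.9158·N(0.10) − 238·0.9743·N(-0.29) = 244·0.9158·0.5398 − 238·0.9743·0.3859 = 120.6211 − 89.4838 = 31.1373

31.14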